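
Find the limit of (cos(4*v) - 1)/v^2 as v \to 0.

Direct substitution gives 0/0.
Apply L'Hôpital: lim (-4*sin(4*v))/(2*v), still 0/0.
After 2 applications of L'Hôpital's rule the quotient is (-16*cos(4*v))/(2); substituting v = 0 gives -8.

-8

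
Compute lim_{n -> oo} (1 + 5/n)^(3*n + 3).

e^(15)

Let L be the limit and take ln: ln L = lim (3n + 3)·ln(1 + 5/n) = lim (3n + 3)·(5/n + O(1/n²)) = 15.
Hence L = e^(15).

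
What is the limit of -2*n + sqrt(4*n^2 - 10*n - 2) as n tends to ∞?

This has the form ∞ − ∞. Multiply and divide by the conjugate √(4*n^2 - 10*n - 2) + 2n.
That gives (-10n - 2) / (√(4*n^2 - 10*n - 2) + 2n).
Divide numerator and denominator by n: the limit is -10/(2·2) = -5/2.

-5/2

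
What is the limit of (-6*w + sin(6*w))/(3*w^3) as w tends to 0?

-12

Direct substitution gives 0/0.
Apply L'Hôpital: lim (6*cos(6*w) - 6)/(9*w^2), still 0/0.
Apply L'Hôpital: lim (-36*sin(6*w))/(18*w), still 0/0.
After 3 applications of L'Hôpital's rule the quotient is (-216*cos(6*w))/(18); substituting w = 0 gives -12.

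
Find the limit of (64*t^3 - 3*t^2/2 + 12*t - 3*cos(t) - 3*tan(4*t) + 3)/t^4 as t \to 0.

Substitution gives 0/0 (the numerator vanishes to order 4).
Expand each term to order t^4: the coefficient of t^4 in -3·tan(4t) is 0 and in -3·cos(t) is -1/8.
Lower-order terms cancel with the polynomial part, so the numerator is (-1/8)·t^4 + o(t^4), and the limit is (-1/8)/(1) = -1/8.

-1/8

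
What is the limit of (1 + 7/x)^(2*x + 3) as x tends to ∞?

e^(14)

Let L be the limit and take ln: ln L = lim (2x + 3)·ln(1 + 7/x) = lim (2x + 3)·(7/x + O(1/x²)) = 14.
Hence L = e^(14).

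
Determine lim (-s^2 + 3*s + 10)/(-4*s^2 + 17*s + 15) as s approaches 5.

Direct substitution gives 0/0, so factor. Both numerator and denominator have (s - 5) as a factor.
After cancelling, the expression reduces to (-s - 2)/(-4*s - 3).
Substituting s = 5 gives 7/23.

7/23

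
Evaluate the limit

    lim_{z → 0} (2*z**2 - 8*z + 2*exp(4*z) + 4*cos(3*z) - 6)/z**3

Substitution gives 0/0 (the numerator vanishes to order 3).
Expand each term to order z^3: the coefficient of z^3 in 2·e^(4z) is 64/3 and in 4·cos(3z) is 0.
Lower-order terms cancel with the polynomial part, so the numerator is (64/3)·z^3 + o(z^3), and the limit is (64/3)/(1) = 64/3.

64/3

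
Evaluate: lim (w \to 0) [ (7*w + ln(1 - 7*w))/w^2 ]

-49/2

Direct substitution gives 0/0.
Apply L'Hôpital: lim (7 - 7/(1 - 7*w))/(2*w), still 0/0.
After 2 applications of L'Hôpital's rule the quotient is (-49/(1 - 7*w)^2)/(2); substituting w = 0 gives -49/2.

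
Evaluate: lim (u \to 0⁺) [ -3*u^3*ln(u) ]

This is a 0·(−∞) form. Rewrite as -3·ln(u) / u^(−3) and apply L'Hôpital:
the derivative quotient is -3·(1/u) / (−3·u^(−4)) = (3/3)·u^3 → 0.

0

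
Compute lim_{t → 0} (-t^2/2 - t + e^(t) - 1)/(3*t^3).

1/18

Direct substitution gives 0/0.
Apply L'Hôpital: lim (-t + e^(t) - 1)/(9*t^2), still 0/0.
Apply L'Hôpital: lim (e^(t) - 1)/(18*t), still 0/0.
After 3 applications of L'Hôpital's rule the quotient is (e^(t))/(18); substituting t = 0 gives 1/18.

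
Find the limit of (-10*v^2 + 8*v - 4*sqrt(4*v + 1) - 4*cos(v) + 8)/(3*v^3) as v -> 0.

-16/3

Substitution gives 0/0 (the numerator vanishes to order 3).
Expand each term to order v^3: the coefficient of v^3 in -4·√(1 + 4v) is -16 and in -4·cos(v) is 0.
Lower-order terms cancel with the polynomial part, so the numerator is (-16)·v^3 + o(v^3), and the limit is (-16)/(3) = -16/3.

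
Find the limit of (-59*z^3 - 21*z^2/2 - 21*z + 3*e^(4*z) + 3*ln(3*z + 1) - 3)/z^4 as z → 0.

Substitution gives 0/0 (the numerator vanishes to order 4).
Expand each term to order z^4: the coefficient of z^4 in 3·ln(1 + 3z) is -243/4 and in 3·e^(4z) is 32.
Lower-order terms cancel with the polynomial part, so the numerator is (-115/4)·z^4 + o(z^4), and the limit is (-115/4)/(1) = -115/4.

-115/4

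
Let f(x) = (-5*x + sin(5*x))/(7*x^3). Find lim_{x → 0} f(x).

-125/42

Direct substitution gives 0/0.
Apply L'Hôpital: lim (5*cos(5*x) - 5)/(21*x^2), still 0/0.
Apply L'Hôpital: lim (-25*sin(5*x))/(42*x), still 0/0.
After 3 applications of L'Hôpital's rule the quotient is (-125*cos(5*x))/(42); substituting x = 0 gives -125/42.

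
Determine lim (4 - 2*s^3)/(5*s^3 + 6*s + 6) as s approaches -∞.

-2/5

Numerator and denominator both have degree 3.
Dividing every term by s^3, all lower-order terms vanish and the limit is the ratio of leading coefficients, -2/(5) = -2/5.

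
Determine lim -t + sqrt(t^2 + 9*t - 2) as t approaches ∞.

This has the form ∞ − ∞. Multiply and divide by the conjugate √(t^2 + 9*t - 2) + t.
That gives (9t - 2) / (√(t^2 + 9*t - 2) + t).
Divide numerator and denominator by t: the limit is 9/(2·1) = 9/2.

9/2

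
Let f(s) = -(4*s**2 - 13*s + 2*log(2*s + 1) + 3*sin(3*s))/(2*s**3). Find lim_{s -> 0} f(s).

49/12

Substitution gives 0/0; apply L'Hôpital's rule 3 times.
After differentiating numerator and denominator 3 times the quotient is (-81*cos(3*s) + 32/(2*s + 1)^3)/(-12); at s = 0 this is 49/12.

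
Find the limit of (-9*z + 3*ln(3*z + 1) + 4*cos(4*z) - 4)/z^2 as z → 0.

Substitution gives 0/0; apply L'Hôpital's rule 2 times.
After differentiating numerator and denominator 2 times the quotient is (-64*cos(4*z) - 27/(3*z + 1)^2)/(2); at z = 0 this is -91/2.

-91/2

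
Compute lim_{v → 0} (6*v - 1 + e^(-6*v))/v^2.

18

Direct substitution gives 0/0.
Apply L'Hôpital: lim (6 - 6*e^(-6*v))/(2*v), still 0/0.
After 2 applications of L'Hôpital's rule the quotient is (36*e^(-6*v))/(2); substituting v = 0 gives 18.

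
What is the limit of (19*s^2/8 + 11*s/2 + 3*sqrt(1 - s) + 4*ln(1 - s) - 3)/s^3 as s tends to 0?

Substitution gives 0/0; apply L'Hôpital's rule 3 times.
After differentiating numerator and denominator 3 times the quotient is (8/(s - 1)^3 + 9*(s - 1)^3/(8*(1 - s)^(11/2)))/(6); at s = 0 this is -73/48.

-73/48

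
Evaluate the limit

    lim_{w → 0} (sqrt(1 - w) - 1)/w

-1/2

Substitution gives 0/0. Multiply numerator and denominator by the conjugate √(1 - w) + √1.
The numerator becomes (1 - w) − 1 = -w, so the expression simplifies to -1/(√(1 - w) + √1).
Letting w → 0 gives -1/(2√1) = -1/2.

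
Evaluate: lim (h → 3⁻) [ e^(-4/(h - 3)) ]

As h → 3⁻, -4/(h - 3) → +∞, so e^(-4/(h - 3)) → ∞.

∞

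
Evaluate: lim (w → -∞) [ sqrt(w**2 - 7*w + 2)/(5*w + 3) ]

For large |w|, √(w^2 - 7*w + 2) ≈ √1·|w| and the denominator ≈ 5w.
Since w → −∞, |w| = −w, giving −√1/(5) = -1/5.

-1/5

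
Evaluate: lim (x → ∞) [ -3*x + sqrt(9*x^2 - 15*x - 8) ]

-5/2

An ∞ − ∞ form. Rationalising with the conjugate, the difference becomes (-15x - 8) / (√(9*x^2 - 15*x - 8) + 3x).
For large x the denominator behaves like 2·3x, so the quotient tends to -15/6 = -5/2.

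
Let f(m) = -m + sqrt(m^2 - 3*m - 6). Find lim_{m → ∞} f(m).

-3/2

An ∞ − ∞ form. Rationalising with the conjugate, the difference becomes (-3m - 6) / (√(m^2 - 3*m - 6) + m).
For large m the denominator behaves like 2·m, so the quotient tends to -3/2 = -3/2.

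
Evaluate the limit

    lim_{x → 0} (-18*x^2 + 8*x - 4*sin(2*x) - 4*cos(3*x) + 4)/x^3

Substitution gives 0/0 (the numerator vanishes to order 3).
Expand each term to order x^3: the coefficient of x^3 in -4·cos(3x) is 0 and in -4·sin(2x) is 16/3.
Lower-order terms cancel with the polynomial part, so the numerator is (16/3)·x^3 + o(x^3), and the limit is (16/3)/(1) = 16/3.

16/3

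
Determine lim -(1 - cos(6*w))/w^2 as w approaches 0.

Substitution gives 0/0.
Use (1 − cos u)/u² → 1/2 with u = 6w: the limit is 6²/(2·(-1)) = -18.

-18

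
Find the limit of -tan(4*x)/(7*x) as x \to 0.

-4/7

Substitution gives 0/0.
Since tan(u)/u → 1 as u → 0, tan(4x)/(4x) → 1 and the limit is 4/(-7) = -4/7.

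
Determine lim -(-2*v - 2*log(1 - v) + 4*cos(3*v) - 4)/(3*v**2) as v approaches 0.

17/3

Substitution gives 0/0 (the numerator vanishes to order 2).
Expand each term to order v^2: the coefficient of v^2 in -2·ln(1 - v) is 1 and in 4·cos(3v) is -18.
Lower-order terms cancel with the polynomial part, so the numerator is (-17)·v^2 + o(v^2), and the limit is (-17)/(-3) = 17/3.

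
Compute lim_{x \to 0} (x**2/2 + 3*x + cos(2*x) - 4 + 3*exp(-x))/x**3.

-1/2

Substitution gives 0/0 (the numerator vanishes to order 3).
Expand each term to order x^3: the coefficient of x^3 in 3·e^(-x) is -1/2 and in cos(2x) is 0.
Lower-order terms cancel with the polynomial part, so the numerator is (-1/2)·x^3 + o(x^3), and the limit is (-1/2)/(1) = -1/2.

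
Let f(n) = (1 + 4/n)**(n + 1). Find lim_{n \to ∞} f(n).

e^(4)

Write it as [(1 + 4/n)^n]^(1) · (1 + 4/n)^(1). The bracketed term tends to e^(4) and the second factor to 1, so the limit is e^(4).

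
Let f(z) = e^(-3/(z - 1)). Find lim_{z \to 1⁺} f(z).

0

As z → 1⁺, -3/(z - 1) → −∞, so e^(-3/(z - 1)) → 0.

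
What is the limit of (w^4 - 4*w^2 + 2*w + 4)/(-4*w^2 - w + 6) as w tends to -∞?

The numerator has higher degree (4 > 2); the quotient behaves like (1/(-4))·w^2 for large |w|.
As w → −∞ this diverges to -∞.

-∞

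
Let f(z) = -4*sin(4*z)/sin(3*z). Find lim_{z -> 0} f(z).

-16/3

Substitution gives 0/0.
Divide numerator and denominator by z: sin(4z)/z → 4 and sin(3z)/z → 3, so the limit is -4·4/3 = -16/3.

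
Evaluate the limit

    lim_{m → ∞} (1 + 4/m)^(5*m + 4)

e^(20)

Write it as [(1 + 4/m)^m]^(5) · (1 + 4/m)^(4). The bracketed term tends to e^(4) and the second factor to 1, so the limit is e^(20).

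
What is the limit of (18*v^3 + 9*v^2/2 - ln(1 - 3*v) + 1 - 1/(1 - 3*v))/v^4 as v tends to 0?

Substitution gives 0/0; apply L'Hôpital's rule 4 times.
After differentiating numerator and denominator 4 times the quotient is (1458*(v + 1)/(3*v - 1)^5)/(24); at v = 0 this is -243/4.

-243/4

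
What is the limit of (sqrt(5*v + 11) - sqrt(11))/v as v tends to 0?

5*√(11)/22

Substitution gives 0/0. Multiply numerator and denominator by the conjugate √(11 + 5v) + √11.
The numerator becomes (11 + 5v) − 11 = 5v, so the expression simplifies to 5/(√(11 + 5v) + √11).
Letting v → 0 gives 5/(2√11) = 5*√(11)/22.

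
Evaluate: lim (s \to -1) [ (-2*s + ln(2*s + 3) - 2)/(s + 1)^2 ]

Direct substitution gives 0/0.
Apply L'Hôpital: lim (-2 + 2/(2*s + 3))/(2*s + 2), still 0/0.
After 2 applications of L'Hôpital's rule the quotient is (-4/(2*s + 3)^2)/(2); substituting s = -1 gives -2.

-2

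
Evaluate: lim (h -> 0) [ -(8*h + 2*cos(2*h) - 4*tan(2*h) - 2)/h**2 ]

4

Substitution gives 0/0 (the numerator vanishes to order 2).
Expand each term to order h^2: the coefficient of h^2 in 2·cos(2h) is -4 and in -4·tan(2h) is 0.
Lower-order terms cancel with the polynomial part, so the numerator is (-4)·h^2 + o(h^2), and the limit is (-4)/(-1) = 4.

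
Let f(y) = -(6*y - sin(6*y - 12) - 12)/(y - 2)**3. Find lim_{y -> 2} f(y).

-36

Direct substitution gives 0/0.
Apply L'Hôpital: lim (6 - 6*cos(6*y - 12))/(-3*(y - 2)^2), still 0/0.
Apply L'Hôpital: lim (36*sin(6*y - 12))/(12 - 6*y), still 0/0.
After 3 applications of L'Hôpital's rule the quotient is (216*cos(6*y - 12))/(-6); substituting y = 2 gives -36.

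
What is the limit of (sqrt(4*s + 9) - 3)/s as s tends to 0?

A 0/0 form; rationalise with √(9 + 4s) + √9. This collapses the numerator to 4s, leaving 4/(√(9 + 4s) + √9) → 4/(2√9) = 2/3.

2/3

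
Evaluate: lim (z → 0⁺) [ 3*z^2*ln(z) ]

This is a 0·(−∞) form. Rewrite as 3·ln(z) / z^(−2) and apply L'Hôpital:
the derivative quotient is 3·(1/z) / (−2·z^(−3)) = (-3/2)·z^2 → 0.

0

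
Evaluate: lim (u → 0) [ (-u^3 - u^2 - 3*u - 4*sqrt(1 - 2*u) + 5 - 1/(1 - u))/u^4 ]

3/2

Substitution gives 0/0 (the numerator vanishes to order 4).
Expand each term to order u^4: the coefficient of u^4 in -4·√(1 - 2u) is 5/2 and in −1/(1 - u) is -1.
Lower-order terms cancel with the polynomial part, so the numerator is (3/2)·u^4 + o(u^4), and the limit is (3/2)/(1) = 3/2.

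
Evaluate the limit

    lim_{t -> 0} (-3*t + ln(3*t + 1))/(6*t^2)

Direct substitution gives 0/0.
Apply L'Hôpital: lim (-3 + 3/(3*t + 1))/(12*t), still 0/0.
After 2 applications of L'Hôpital's rule the quotient is (-9/(3*t + 1)^2)/(12); substituting t = 0 gives -3/4.

-3/4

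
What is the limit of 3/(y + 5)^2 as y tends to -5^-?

As y → -5⁻, (y + 5) → 0⁻, so (y + 5)^2 → 0⁺ and 3/(y + 5)^2 → ∞.

∞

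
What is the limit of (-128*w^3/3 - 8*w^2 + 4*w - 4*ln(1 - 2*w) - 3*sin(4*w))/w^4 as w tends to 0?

16

Substitution gives 0/0 (the numerator vanishes to order 4).
Expand each term to order w^4: the coefficient of w^4 in -3·sin(4w) is 0 and in -4·ln(1 - 2w) is 16.
Lower-order terms cancel with the polynomial part, so the numerator is (16)·w^4 + o(w^4), and the limit is (16)/(1) = 16.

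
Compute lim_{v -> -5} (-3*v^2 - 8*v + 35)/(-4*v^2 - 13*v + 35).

22/27

Direct substitution gives 0/0, so factor. Both numerator and denominator have (v + 5) as a factor.
After cancelling, the expression reduces to (7 - 3*v)/(7 - 4*v).
Substituting v = -5 gives 22/27.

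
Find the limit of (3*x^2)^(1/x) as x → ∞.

Base → ∞ and exponent → 0: an ∞^0 form.
Take logs: (1/x)·ln(3·x^2) = (ln 3 + 2·ln x)/x → 0.
So the limit is e^0 = 1.

1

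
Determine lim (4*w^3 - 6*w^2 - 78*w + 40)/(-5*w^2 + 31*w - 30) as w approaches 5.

At w = 5 both the top and bottom vanish — a removable singularity. Factoring out (w - 5) from each leaves (4*w^2 + 14*w - 8)/(6 - 5*w), which at w = 5 equals -162/19.

-162/19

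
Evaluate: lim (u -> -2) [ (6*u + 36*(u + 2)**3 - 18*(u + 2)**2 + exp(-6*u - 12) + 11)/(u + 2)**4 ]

54

Direct substitution gives 0/0.
Apply L'Hôpital: lim (-36*u + 108*(u + 2)^2 - 6*e^(-6*u - 12) - 66)/(4*(u + 2)^3), still 0/0.
Apply L'Hôpital: lim (216*u + 36*e^(-6*u - 12) + 396)/(12*(u + 2)^2), still 0/0.
Apply L'Hôpital: lim (216 - 216*e^(-6*u - 12))/(24*u + 48), still 0/0.
After 4 applications of L'Hôpital's rule the quotient is (1296*e^(-6*u - 12))/(24); substituting u = -2 gives 54.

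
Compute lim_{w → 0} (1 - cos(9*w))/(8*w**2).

81/16

Substitution gives 0/0.
Use (1 − cos u)/u² → 1/2 with u = 9w: the limit is 9²/(2·8) = 81/16.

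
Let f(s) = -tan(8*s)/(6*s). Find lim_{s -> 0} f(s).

-4/3

Substitution gives 0/0.
Since tan(u)/u → 1 as u → 0, tan(8s)/(8s) → 1 and the limit is 8/(-6) = -4/3.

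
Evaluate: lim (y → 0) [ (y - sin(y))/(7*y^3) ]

1/42

Direct substitution gives 0/0.
Apply L'Hôpital: lim (1 - cos(y))/(21*y^2), still 0/0.
Apply L'Hôpital: lim (sin(y))/(42*y), still 0/0.
After 3 applications of L'Hôpital's rule the quotient is (cos(y))/(42); substituting y = 0 gives 1/42.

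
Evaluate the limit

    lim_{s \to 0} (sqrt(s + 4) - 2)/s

1/4

A 0/0 form; rationalise with √(4 + s) + √4. This collapses the numerator to s, leaving 1/(√(4 + s) + √4) → 1/(2√4) = 1/4.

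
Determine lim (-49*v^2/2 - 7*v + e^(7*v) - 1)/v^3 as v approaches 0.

343/6

Direct substitution gives 0/0.
Apply L'Hôpital: lim (-49*v + 7*e^(7*v) - 7)/(3*v^2), still 0/0.
Apply L'Hôpital: lim (49*e^(7*v) - 49)/(6*v), still 0/0.
After 3 applications of L'Hôpital's rule the quotient is (343*e^(7*v))/(6); substituting v = 0 gives 343/6.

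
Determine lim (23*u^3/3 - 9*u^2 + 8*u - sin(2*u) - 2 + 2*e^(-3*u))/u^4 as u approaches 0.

27/4

Substitution gives 0/0; apply L'Hôpital's rule 4 times.
After differentiating numerator and denominator 4 times the quotient is (-16*sin(2*u) + 162*e^(-3*u))/(24); at u = 0 this is 27/4.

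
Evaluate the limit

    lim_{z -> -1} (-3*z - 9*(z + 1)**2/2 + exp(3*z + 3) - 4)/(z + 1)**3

9/2

Direct substitution gives 0/0.
Apply L'Hôpital: lim (-9*z + 3*e^(3*z + 3) - 12)/(3*(z + 1)^2), still 0/0.
Apply L'Hôpital: lim (9*e^(3*z + 3) - 9)/(6*z + 6), still 0/0.
After 3 applications of L'Hôpital's rule the quotient is (27*e^(3*z + 3))/(6); substituting z = -1 gives 9/2.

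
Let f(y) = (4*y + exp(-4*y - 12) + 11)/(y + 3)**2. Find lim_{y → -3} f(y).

8

Direct substitution gives 0/0.
Apply L'Hôpital: lim (4 - 4*e^(-4*y - 12))/(2*y + 6), still 0/0.
After 2 applications of L'Hôpital's rule the quotient is (16*e^(-4*y - 12))/(2); substituting y = -3 gives 8.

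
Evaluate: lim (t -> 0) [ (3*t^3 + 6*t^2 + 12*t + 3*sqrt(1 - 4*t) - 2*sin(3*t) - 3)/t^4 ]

Substitution gives 0/0 (the numerator vanishes to order 4).
Expand each term to order t^4: the coefficient of t^4 in -2·sin(3t) is 0 and in 3·√(1 - 4t) is -30.
Lower-order terms cancel with the polynomial part, so the numerator is (-30)·t^4 + o(t^4), and the limit is (-30)/(1) = -30.

-30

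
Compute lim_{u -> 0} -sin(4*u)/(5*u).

Substitution gives 0/0.
Write it as (4/(-5))·sin(4u)/(4u); since sin(θ)/θ → 1, the limit is -4/5.

-4/5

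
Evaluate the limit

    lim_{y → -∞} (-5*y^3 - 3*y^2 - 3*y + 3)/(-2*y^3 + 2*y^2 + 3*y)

5/2

Numerator and denominator both have degree 3.
Dividing every term by y^3, all lower-order terms vanish and the limit is the ratio of leading coefficients, -5/(-2) = 5/2.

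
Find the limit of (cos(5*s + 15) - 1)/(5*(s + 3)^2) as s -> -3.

-5/2

Direct substitution gives 0/0.
Apply L'Hôpital: lim (-5*sin(5*s + 15))/(10*s + 30), still 0/0.
After 2 applications of L'Hôpital's rule the quotient is (-25*cos(5*s + 15))/(10); substituting s = -3 gives -5/2.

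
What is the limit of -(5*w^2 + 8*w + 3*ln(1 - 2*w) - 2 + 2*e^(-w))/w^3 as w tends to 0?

25/3

Substitution gives 0/0; apply L'Hôpital's rule 3 times.
After differentiating numerator and denominator 3 times the quotient is (-2*e^(-w) + 48/(2*w - 1)^3)/(-6); at w = 0 this is 25/3.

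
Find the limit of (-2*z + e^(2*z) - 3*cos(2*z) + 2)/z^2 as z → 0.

8

Substitution gives 0/0 (the numerator vanishes to order 2).
Expand each term to order z^2: the coefficient of z^2 in -3·cos(2z) is 6 and in e^(2z) is 2.
Lower-order terms cancel with the polynomial part, so the numerator is (8)·z^2 + o(z^2), and the limit is (8)/(1) = 8.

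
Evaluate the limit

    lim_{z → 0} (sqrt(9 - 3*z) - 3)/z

-1/2

A 0/0 form; rationalise with √(9 - 3z) + √9. This collapses the numerator to -3z, leaving -3/(√(9 - 3z) + √9) → -3/(2√9) = -1/2.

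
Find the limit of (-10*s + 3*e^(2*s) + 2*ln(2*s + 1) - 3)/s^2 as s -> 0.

2

Substitution gives 0/0 (the numerator vanishes to order 2).
Expand each term to order s^2: the coefficient of s^2 in 3·e^(2s) is 6 and in 2·ln(1 + 2s) is -4.
Lower-order terms cancel with the polynomial part, so the numerator is (2)·s^2 + o(s^2), and the limit is (2)/(1) = 2.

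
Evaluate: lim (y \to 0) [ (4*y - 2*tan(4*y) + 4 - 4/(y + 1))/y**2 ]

Substitution gives 0/0; apply L'Hôpital's rule 2 times.
After differentiating numerator and denominator 2 times the quotient is (-64*tan(4*y)/cos(4*y)^2 - 8/(y + 1)^3)/(2); at y = 0 this is -4.

-4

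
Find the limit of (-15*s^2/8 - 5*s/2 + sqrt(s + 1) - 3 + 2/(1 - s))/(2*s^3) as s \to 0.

Substitution gives 0/0 (the numerator vanishes to order 3).
Expand each term to order s^3: the coefficient of s^3 in 2·1/(1 - s) is 2 and in √(1 + s) is 1/16.
Lower-order terms cancel with the polynomial part, so the numerator is (33/16)·s^3 + o(s^3), and the limit is (33/16)/(2) = 33/32.

33/32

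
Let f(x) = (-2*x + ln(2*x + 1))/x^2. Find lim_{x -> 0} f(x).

-2

Direct substitution gives 0/0.
Apply L'Hôpital: lim (-2 + 2/(2*x + 1))/(2*x), still 0/0.
After 2 applications of L'Hôpital's rule the quotient is (-4/(2*x + 1)^2)/(2); substituting x = 0 gives -2.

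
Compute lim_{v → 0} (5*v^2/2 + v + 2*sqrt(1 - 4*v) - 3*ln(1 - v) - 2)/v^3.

Substitution gives 0/0 (the numerator vanishes to order 3).
Expand each term to order v^3: the coefficient of v^3 in -3·ln(1 - v) is 1 and in 2·√(1 - 4v) is -8.
Lower-order terms cancel with the polynomial part, so the numerator is (-7)·v^3 + o(v^3), and the limit is (-7)/(1) = -7.

-7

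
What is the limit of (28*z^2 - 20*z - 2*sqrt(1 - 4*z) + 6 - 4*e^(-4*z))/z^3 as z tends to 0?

152/3

Substitution gives 0/0 (the numerator vanishes to order 3).
Expand each term to order z^3: the coefficient of z^3 in -2·√(1 - 4z) is 8 and in -4·e^(-4z) is 128/3.
Lower-order terms cancel with the polynomial part, so the numerator is (152/3)·z^3 + o(z^3), and the limit is (152/3)/(1) = 152/3.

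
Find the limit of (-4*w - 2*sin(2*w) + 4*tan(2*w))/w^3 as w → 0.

40/3

Substitution gives 0/0 (the numerator vanishes to order 3).
Expand each term to order w^3: the coefficient of w^3 in -2·sin(2w) is 8/3 and in 4·tan(2w) is 32/3.
Lower-order terms cancel with the polynomial part, so the numerator is (40/3)·w^3 + o(w^3), and the limit is (40/3)/(1) = 40/3.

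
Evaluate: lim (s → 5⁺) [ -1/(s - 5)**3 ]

-∞

As s → 5⁺, (s - 5) → 0⁺, so (s - 5)^3 → 0⁺ and -1/(s - 5)^3 → -∞.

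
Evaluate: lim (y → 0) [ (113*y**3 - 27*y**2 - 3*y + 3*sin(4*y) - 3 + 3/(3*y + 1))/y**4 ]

Substitution gives 0/0 (the numerator vanishes to order 4).
Expand each term to order y^4: the coefficient of y^4 in 3·1/(1 + 3y) is 243 and in 3·sin(4y) is 0.
Lower-order terms cancel with the polynomial part, so the numerator is (243)·y^4 + o(y^4), and the limit is (243)/(1) = 243.

243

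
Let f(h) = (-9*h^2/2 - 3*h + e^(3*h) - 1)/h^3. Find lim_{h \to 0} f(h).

9/2

Direct substitution gives 0/0.
Apply L'Hôpital: lim (-9*h + 3*e^(3*h) - 3)/(3*h^2), still 0/0.
Apply L'Hôpital: lim (9*e^(3*h) - 9)/(6*h), still 0/0.
After 3 applications of L'Hôpital's rule the quotient is (27*e^(3*h))/(6); substituting h = 0 gives 9/2.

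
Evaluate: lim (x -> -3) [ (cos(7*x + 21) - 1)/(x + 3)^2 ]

-49/2

Direct substitution gives 0/0.
Apply L'Hôpital: lim (-7*sin(7*x + 21))/(2*x + 6), still 0/0.
After 2 applications of L'Hôpital's rule the quotient is (-49*cos(7*x + 21))/(2); substituting x = -3 gives -49/2.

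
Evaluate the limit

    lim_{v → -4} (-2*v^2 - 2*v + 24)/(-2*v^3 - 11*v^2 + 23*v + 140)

14/15

Since v = -4 makes numerator and denominator zero, (v + 4) divides both.
Cancelling it gives (6 - 2*v)/(-2*v^2 - 3*v + 35); now plug in v = -4 to get 14/15.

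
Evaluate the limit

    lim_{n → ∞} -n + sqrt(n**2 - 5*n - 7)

-5/2

This has the form ∞ − ∞. Multiply and divide by the conjugate √(n^2 - 5*n - 7) + n.
That gives (-5n - 7) / (√(n^2 - 5*n - 7) + n).
Divide numerator and denominator by n: the limit is -5/(2·1) = -5/2.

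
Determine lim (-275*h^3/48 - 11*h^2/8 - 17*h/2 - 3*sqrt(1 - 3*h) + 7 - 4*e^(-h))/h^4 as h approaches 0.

Substitution gives 0/0 (the numerator vanishes to order 4).
Expand each term to order h^4: the coefficient of h^4 in -4·e^(-h) is -1/6 and in -3·√(1 - 3h) is 1215/128.
Lower-order terms cancel with the polynomial part, so the numerator is (3581/384)·h^4 + o(h^4), and the limit is (3581/384)/(1) = 3581/384.

3581/384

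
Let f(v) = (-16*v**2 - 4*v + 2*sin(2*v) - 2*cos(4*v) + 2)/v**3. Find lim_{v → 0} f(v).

-8/3

Substitution gives 0/0 (the numerator vanishes to order 3).
Expand each term to order v^3: the coefficient of v^3 in -2·cos(4v) is 0 and in 2·sin(2v) is -8/3.
Lower-order terms cancel with the polynomial part, so the numerator is (-8/3)·v^3 + o(v^3), and the limit is (-8/3)/(1) = -8/3.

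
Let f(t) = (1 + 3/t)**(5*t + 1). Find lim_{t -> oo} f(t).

The base → 1 and the exponent → ∞: a 1^∞ form.
Take logarithms: (5t + 1)·ln(1 + 3/t). Since ln(1+u) ~ u for small u, this behaves like (5t)·(3/t) → 15.
So the limit is e^(15).

e^(15)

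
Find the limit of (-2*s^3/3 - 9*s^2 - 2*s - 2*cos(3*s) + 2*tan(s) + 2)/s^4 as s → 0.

Substitution gives 0/0 (the numerator vanishes to order 4).
Expand each term to order s^4: the coefficient of s^4 in -2·cos(3s) is -27/4 and in 2·tan(s) is 0.
Lower-order terms cancel with the polynomial part, so the numerator is (-27/4)·s^4 + o(s^4), and the limit is (-27/4)/(1) = -27/4.

-27/4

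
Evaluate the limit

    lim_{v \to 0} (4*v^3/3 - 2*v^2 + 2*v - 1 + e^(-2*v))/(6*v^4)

1/9

Direct substitution gives 0/0.
Apply L'Hôpital: lim (4*v^2 - 4*v + 2 - 2*e^(-2*v))/(24*v^3), still 0/0.
Apply L'Hôpital: lim (8*v - 4 + 4*e^(-2*v))/(72*v^2), still 0/0.
Apply L'Hôpital: lim (8 - 8*e^(-2*v))/(144*v), still 0/0.
After 4 applications of L'Hôpital's rule the quotient is (16*e^(-2*v))/(144); substituting v = 0 gives 1/9.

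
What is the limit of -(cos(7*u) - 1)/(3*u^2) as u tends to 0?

Direct substitution gives 0/0.
Apply L'Hôpital: lim (-7*sin(7*u))/(-6*u), still 0/0.
After 2 applications of L'Hôpital's rule the quotient is (-49*cos(7*u))/(-6); substituting u = 0 gives 49/6.

49/6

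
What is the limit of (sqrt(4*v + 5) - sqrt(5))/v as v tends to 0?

2*√(5)/5

Substitution gives 0/0. Multiply numerator and denominator by the conjugate √(5 + 4v) + √5.
The numerator becomes (5 + 4v) − 5 = 4v, so the expression simplifies to 4/(√(5 + 4v) + √5).
Letting v → 0 gives 4/(2√5) = 2*√(5)/5.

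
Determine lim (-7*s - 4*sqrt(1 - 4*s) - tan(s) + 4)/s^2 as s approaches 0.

Substitution gives 0/0 (the numerator vanishes to order 2).
Expand each term to order s^2: the coefficient of s^2 in −tan(s) is 0 and in -4·√(1 - 4s) is 8.
Lower-order terms cancel with the polynomial part, so the numerator is (8)·s^2 + o(s^2), and the limit is (8)/(1) = 8.

8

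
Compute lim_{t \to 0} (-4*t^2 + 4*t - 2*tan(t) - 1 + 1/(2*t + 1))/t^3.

Substitution gives 0/0 (the numerator vanishes to order 3).
Expand each term to order t^3: the coefficient of t^3 in -2·tan(t) is -2/3 and in 1/(1 + 2t) is -8.
Lower-order terms cancel with the polynomial part, so the numerator is (-26/3)·t^3 + o(t^3), and the limit is (-26/3)/(1) = -26/3.

-26/3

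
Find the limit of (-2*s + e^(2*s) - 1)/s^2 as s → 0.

2

Direct substitution gives 0/0.
Apply L'Hôpital: lim (2*e^(2*s) - 2)/(2*s), still 0/0.
After 2 applications of L'Hôpital's rule the quotient is (4*e^(2*s))/(2); substituting s = 0 gives 2.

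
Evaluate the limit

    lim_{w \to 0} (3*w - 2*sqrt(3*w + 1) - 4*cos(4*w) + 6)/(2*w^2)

137/8

Substitution gives 0/0 (the numerator vanishes to order 2).
Expand each term to order w^2: the coefficient of w^2 in -2·√(1 + 3w) is 9/4 and in -4·cos(4w) is 32.
Lower-order terms cancel with the polynomial part, so the numerator is (137/4)·w^2 + o(w^2), and the limit is (137/4)/(2) = 137/8.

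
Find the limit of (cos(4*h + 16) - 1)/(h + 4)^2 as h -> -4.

Direct substitution gives 0/0.
Apply L'Hôpital: lim (-4*sin(4*h + 16))/(2*h + 8), still 0/0.
After 2 applications of L'Hôpital's rule the quotient is (-16*cos(4*h + 16))/(2); substituting h = -4 gives -8.

-8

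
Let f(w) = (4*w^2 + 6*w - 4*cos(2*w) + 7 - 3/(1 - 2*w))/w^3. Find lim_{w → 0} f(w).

Substitution gives 0/0; apply L'Hôpital's rule 3 times.
After differentiating numerator and denominator 3 times the quotient is (-32*sin(2*w) - 144/(2*w - 1)^4)/(6); at w = 0 this is -24.

-24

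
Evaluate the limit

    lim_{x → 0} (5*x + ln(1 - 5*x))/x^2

Direct substitution gives 0/0.
Apply L'Hôpital: lim (5 - 5/(1 - 5*x))/(2*x), still 0/0.
After 2 applications of L'Hôpital's rule the quotient is (-25/(1 - 5*x)^2)/(2); substituting x = 0 gives -25/2.

-25/2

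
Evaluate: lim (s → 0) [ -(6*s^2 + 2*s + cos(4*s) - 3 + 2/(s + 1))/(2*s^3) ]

1

Substitution gives 0/0; apply L'Hôpital's rule 3 times.
After differentiating numerator and denominator 3 times the quotient is (64*sin(4*s) - 12/(s + 1)^4)/(-12); at s = 0 this is 1.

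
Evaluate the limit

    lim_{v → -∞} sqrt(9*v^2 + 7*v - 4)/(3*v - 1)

-1

For large |v|, √(9*v^2 + 7*v - 4) ≈ √9·|v| and the denominator ≈ 3v.
Since v → −∞, |v| = −v, giving −√9/(3) = -1.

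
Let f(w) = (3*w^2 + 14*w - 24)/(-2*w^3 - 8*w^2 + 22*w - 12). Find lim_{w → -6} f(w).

11/49

Direct substitution gives 0/0, so factor. Both numerator and denominator have (w + 6) as a factor.
After cancelling, the expression reduces to (3*w - 4)/(-2*w^2 + 4*w - 2).
Substituting w = -6 gives 11/49.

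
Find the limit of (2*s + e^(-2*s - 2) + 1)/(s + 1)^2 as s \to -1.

Direct substitution gives 0/0.
Apply L'Hôpital: lim (2 - 2*e^(-2*s - 2))/(2*s + 2), still 0/0.
After 2 applications of L'Hôpital's rule the quotient is (4*e^(-2*s - 2))/(2); substituting s = -1 gives 2.

2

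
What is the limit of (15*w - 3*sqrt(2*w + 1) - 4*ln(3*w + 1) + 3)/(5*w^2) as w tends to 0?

Substitution gives 0/0; apply L'Hôpital's rule 2 times.
After differentiating numerator and denominator 2 times the quotient is (36/(3*w + 1)^2 + 3/(2*w + 1)^(3/2))/(10); at w = 0 this is 39/10.

39/10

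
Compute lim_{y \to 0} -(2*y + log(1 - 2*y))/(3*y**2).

2/3

Direct substitution gives 0/0.
Apply L'Hôpital: lim (2 - 2/(1 - 2*y))/(-6*y), still 0/0.
After 2 applications of L'Hôpital's rule the quotient is (-4/(1 - 2*y)^2)/(-6); substituting y = 0 gives 2/3.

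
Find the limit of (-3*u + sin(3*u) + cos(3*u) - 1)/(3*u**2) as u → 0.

-3/2

Substitution gives 0/0 (the numerator vanishes to order 2).
Expand each term to order u^2: the coefficient of u^2 in sin(3u) is 0 and in cos(3u) is -9/2.
Lower-order terms cancel with the polynomial part, so the numerator is (-9/2)·u^2 + o(u^2), and the limit is (-9/2)/(3) = -3/2.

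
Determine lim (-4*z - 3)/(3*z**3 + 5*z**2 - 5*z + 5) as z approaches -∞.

0

The denominator has degree 3 and the numerator degree 1. Dividing numerator and denominator by z^3 sends every term to 0 except the leading denominator term, so the limit is 0.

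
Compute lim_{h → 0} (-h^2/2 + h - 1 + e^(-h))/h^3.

Direct substitution gives 0/0.
Apply L'Hôpital: lim (-h + 1 - e^(-h))/(3*h^2), still 0/0.
Apply L'Hôpital: lim (-1 + e^(-h))/(6*h), still 0/0.
After 3 applications of L'Hôpital's rule the quotient is (-e^(-h))/(6); substituting h = 0 gives -1/6.

-1/6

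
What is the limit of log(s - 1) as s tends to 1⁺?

As s → 1⁺, s - 1 → 0⁺ and ln(s - 1) → −∞.
Multiplying by 1 gives -∞.

-∞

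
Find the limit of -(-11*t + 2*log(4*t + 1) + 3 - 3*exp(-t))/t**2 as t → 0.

Substitution gives 0/0 (the numerator vanishes to order 2).
Expand each term to order t^2: the coefficient of t^2 in 2·ln(1 + 4t) is -16 and in -3·e^(-t) is -3/2.
Lower-order terms cancel with the polynomial part, so the numerator is (-35/2)·t^2 + o(t^2), and the limit is (-35/2)/(-1) = 35/2.

35/2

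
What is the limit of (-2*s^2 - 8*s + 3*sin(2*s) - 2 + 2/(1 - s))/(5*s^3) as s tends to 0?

Substitution gives 0/0 (the numerator vanishes to order 3).
Expand each term to order s^3: the coefficient of s^3 in 3·sin(2s) is -4 and in 2·1/(1 - s) is 2.
Lower-order terms cancel with the polynomial part, so the numerator is (-2)·s^3 + o(s^3), and the limit is (-2)/(5) = -2/5.

-2/5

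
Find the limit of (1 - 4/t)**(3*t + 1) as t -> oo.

Write it as [(1 - 4/t)^t]^(3) · (1 - 4/t)^(1). The bracketed term tends to e^(-4) and the second factor to 1, so the limit is e^(-12).

e^(-12)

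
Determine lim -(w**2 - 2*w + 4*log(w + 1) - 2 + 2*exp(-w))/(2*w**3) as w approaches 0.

Substitution gives 0/0 (the numerator vanishes to order 3).
Expand each term to order w^3: the coefficient of w^3 in 2·e^(-w) is -1/3 and in 4·ln(1 + w) is 4/3.
Lower-order terms cancel with the polynomial part, so the numerator is (1)·w^3 + o(w^3), and the limit is (1)/(-2) = -1/2.

-1/2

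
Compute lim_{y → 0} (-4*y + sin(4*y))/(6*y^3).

-16/9

Direct substitution gives 0/0.
Apply L'Hôpital: lim (4*cos(4*y) - 4)/(18*y^2), still 0/0.
Apply L'Hôpital: lim (-16*sin(4*y))/(36*y), still 0/0.
After 3 applications of L'Hôpital's rule the quotient is (-64*cos(4*y))/(36); substituting y = 0 gives -16/9.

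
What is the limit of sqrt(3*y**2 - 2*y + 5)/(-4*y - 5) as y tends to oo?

-√(3)/4

For large |y|, √(3*y^2 - 2*y + 5) ≈ √3·|y| and the denominator ≈ -4y.
Since y → +∞, |y| = y, giving √3/(-4) = -√(3)/4.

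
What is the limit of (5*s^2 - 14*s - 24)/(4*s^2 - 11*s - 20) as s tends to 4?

26/21

Since s = 4 makes numerator and denominator zero, (s - 4) divides both.
Cancelling it gives (5*s + 6)/(4*s + 5); now plug in s = 4 to get 26/21.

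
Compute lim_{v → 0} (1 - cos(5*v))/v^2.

Substitution gives 0/0.
Use (1 − cos u)/u² → 1/2 with u = 5v: the limit is 5²/(2·1) = 25/2.

25/2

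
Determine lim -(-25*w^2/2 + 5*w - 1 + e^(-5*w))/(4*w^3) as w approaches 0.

125/24

Direct substitution gives 0/0.
Apply L'Hôpital: lim (-25*w + 5 - 5*e^(-5*w))/(-12*w^2), still 0/0.
Apply L'Hôpital: lim (-25 + 25*e^(-5*w))/(-24*w), still 0/0.
After 3 applications of L'Hôpital's rule the quotient is (-125*e^(-5*w))/(-24); substituting w = 0 gives 125/24.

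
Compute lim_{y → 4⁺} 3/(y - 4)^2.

As y → 4⁺, (y - 4) → 0⁺, so (y - 4)^2 → 0⁺ and 3/(y - 4)^2 → ∞.

∞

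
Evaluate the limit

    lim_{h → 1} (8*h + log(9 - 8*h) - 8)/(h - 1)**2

-32

Direct substitution gives 0/0.
Apply L'Hôpital: lim (8 - 8/(9 - 8*h))/(2*h - 2), still 0/0.
After 2 applications of L'Hôpital's rule the quotient is (-64/(9 - 8*h)^2)/(2); substituting h = 1 gives -32.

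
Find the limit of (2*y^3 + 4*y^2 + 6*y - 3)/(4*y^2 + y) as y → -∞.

The numerator has higher degree (3 > 2); the quotient behaves like (2/(4))·y^1 for large |y|.
As y → −∞ this diverges to -∞.

-∞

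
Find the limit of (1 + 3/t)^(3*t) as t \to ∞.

e^(9)

The base → 1 and the exponent → ∞: a 1^∞ form.
Take logarithms: (3t)·ln(1 + 3/t). Since ln(1+u) ~ u for small u, this behaves like (3t)·(3/t) → 9.
So the limit is e^(9).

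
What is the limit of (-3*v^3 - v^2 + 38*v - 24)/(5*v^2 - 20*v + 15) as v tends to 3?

Since v = 3 makes numerator and denominator zero, (v - 3) divides both.
Cancelling it gives (-3*v^2 - 10*v + 8)/(5*v - 5); now plug in v = 3 to get -49/10.

-49/10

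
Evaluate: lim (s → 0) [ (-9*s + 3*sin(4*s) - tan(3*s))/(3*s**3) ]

-41/3

Substitution gives 0/0; apply L'Hôpital's rule 3 times.
After differentiating numerator and denominator 3 times the quotient is (-192*cos(4*s) - 162*tan(3*s)^4 - 216*tan(3*s)^2 - 54)/(18); at s = 0 this is -41/3.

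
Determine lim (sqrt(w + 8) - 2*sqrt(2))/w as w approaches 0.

A 0/0 form; rationalise with √(8 + w) + √8. This collapses the numerator to w, leaving 1/(√(8 + w) + √8) → 1/(2√8) = √(2)/8.

√(2)/8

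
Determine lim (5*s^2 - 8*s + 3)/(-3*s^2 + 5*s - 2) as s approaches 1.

-2

Direct substitution gives 0/0, so factor. Both numerator and denominator have (s - 1) as a factor.
After cancelling, the expression reduces to (5*s - 3)/(2 - 3*s).
Substituting s = 1 gives -2.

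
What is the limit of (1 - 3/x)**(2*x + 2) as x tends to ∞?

Write it as [(1 - 3/x)^x]^(2) · (1 - 3/x)^(2). The bracketed term tends to e^(-3) and the second factor to 1, so the limit is e^(-6).

e^(-6)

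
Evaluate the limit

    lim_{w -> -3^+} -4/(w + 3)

-∞

As w → -3⁺, (w + 3) → 0⁺, so (w + 3)^1 → 0⁺ and -4/(w + 3)^1 → -∞.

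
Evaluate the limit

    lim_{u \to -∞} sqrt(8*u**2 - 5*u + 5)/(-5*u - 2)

2*√(2)/5

For large |u|, √(8*u^2 - 5*u + 5) ≈ √8·|u| and the denominator ≈ -5u.
Since u → −∞, |u| = −u, giving −√8/(-5) = 2*√(2)/5.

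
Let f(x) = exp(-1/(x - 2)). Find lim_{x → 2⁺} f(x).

As x → 2⁺, -1/(x - 2) → −∞, so e^(-1/(x - 2)) → 0.

0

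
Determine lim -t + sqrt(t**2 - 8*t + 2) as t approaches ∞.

-4

This has the form ∞ − ∞. Multiply and divide by the conjugate √(t^2 - 8*t + 2) + t.
That gives (-8t + 2) / (√(t^2 - 8*t + 2) + t).
Divide numerator and denominator by t: the limit is -8/(2·1) = -4.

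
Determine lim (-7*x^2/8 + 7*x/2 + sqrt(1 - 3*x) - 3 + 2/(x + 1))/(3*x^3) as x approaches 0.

Substitution gives 0/0; apply L'Hôpital's rule 3 times.
After differentiating numerator and denominator 3 times the quotient is (-12/(x + 1)^4 - 81/(8*(1 - 3*x)^(5/2)))/(18); at x = 0 this is -59/48.

-59/48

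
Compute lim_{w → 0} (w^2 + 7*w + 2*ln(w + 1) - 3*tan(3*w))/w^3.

-79/3

Substitution gives 0/0; apply L'Hôpital's rule 3 times.
After differentiating numerator and denominator 3 times the quotient is (2*(324*(w + 1)^3*(cos(6*w) - 2)/(cos(6*w) + 1)^2 + 2)/(w + 1)^3)/(6); at w = 0 this is -79/3.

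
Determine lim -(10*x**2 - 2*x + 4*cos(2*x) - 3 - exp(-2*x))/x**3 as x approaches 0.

-4/3

Substitution gives 0/0; apply L'Hôpital's rule 3 times.
After differentiating numerator and denominator 3 times the quotient is (32*sin(2*x) + 8*e^(-2*x))/(-6); at x = 0 this is -4/3.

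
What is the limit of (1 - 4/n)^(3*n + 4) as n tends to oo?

e^(-12)

The base → 1 and the exponent → ∞: a 1^∞ form.
Take logarithms: (3n + 4)·ln(1 - 4/n). Since ln(1+u) ~ u for small u, this behaves like (3n)·(-4/n) → -12.
So the limit is e^(-12).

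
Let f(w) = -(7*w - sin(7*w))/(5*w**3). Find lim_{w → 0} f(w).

-343/30

Direct substitution gives 0/0.
Apply L'Hôpital: lim (7 - 7*cos(7*w))/(-15*w^2), still 0/0.
Apply L'Hôpital: lim (49*sin(7*w))/(-30*w), still 0/0.
After 3 applications of L'Hôpital's rule the quotient is (343*cos(7*w))/(-30); substituting w = 0 gives -343/30.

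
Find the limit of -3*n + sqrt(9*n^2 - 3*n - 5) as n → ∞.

-1/2

This has the form ∞ − ∞. Multiply and divide by the conjugate √(9*n^2 - 3*n - 5) + 3n.
That gives (-3n - 5) / (√(9*n^2 - 3*n - 5) + 3n).
Divide numerator and denominator by n: the limit is -3/(2·3) = -1/2.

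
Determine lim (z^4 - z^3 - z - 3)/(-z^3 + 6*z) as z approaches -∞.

∞

The numerator has higher degree (4 > 3); the quotient behaves like (1/(-1))·z^1 for large |z|.
As z → −∞ this diverges to ∞.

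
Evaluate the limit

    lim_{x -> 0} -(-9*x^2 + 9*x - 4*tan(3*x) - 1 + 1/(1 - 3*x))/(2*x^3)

Substitution gives 0/0; apply L'Hôpital's rule 3 times.
After differentiating numerator and denominator 3 times the quotient is (54*(16*(3*x - 1)^4*(cos(6*x) - 2)/(cos(6*x) + 1)^2 + 3)/(3*x - 1)^4)/(-12); at x = 0 this is 9/2.

9/2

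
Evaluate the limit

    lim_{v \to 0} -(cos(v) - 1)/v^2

Direct substitution gives 0/0.
Apply L'Hôpital: lim (-sin(v))/(-2*v), still 0/0.
After 2 applications of L'Hôpital's rule the quotient is (-cos(v))/(-2); substituting v = 0 gives 1/2.

1/2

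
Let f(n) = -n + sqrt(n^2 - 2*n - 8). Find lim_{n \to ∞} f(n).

-1

An ∞ − ∞ form. Rationalising with the conjugate, the difference becomes (-2n - 8) / (√(n^2 - 2*n - 8) + n).
For large n the denominator behaves like 2·n, so the quotient tends to -2/2 = -1.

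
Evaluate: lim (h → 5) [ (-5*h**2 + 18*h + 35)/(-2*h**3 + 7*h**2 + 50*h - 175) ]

16/15

At h = 5 both the top and bottom vanish — a removable singularity. Factoring out (h - 5) from each leaves (-5*h - 7)/(-2*h^2 - 3*h + 35), which at h = 5 equals 16/15.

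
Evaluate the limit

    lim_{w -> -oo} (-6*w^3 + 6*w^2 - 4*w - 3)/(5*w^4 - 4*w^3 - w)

The denominator has degree 4 and the numerator degree 3. Dividing numerator and denominator by w^4 sends every term to 0 except the leading denominator term, so the limit is 0.

0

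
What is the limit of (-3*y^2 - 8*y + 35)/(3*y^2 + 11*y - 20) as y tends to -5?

At y = -5 both the top and bottom vanish — a removable singularity. Factoring out (y + 5) from each leaves (7 - 3*y)/(3*y - 4), which at y = -5 equals -22/19.

-22/19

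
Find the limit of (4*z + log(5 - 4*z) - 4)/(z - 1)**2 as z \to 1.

Direct substitution gives 0/0.
Apply L'Hôpital: lim (4 - 4/(5 - 4*z))/(2*z - 2), still 0/0.
After 2 applications of L'Hôpital's rule the quotient is (-16/(5 - 4*z)^2)/(2); substituting z = 1 gives -8.

-8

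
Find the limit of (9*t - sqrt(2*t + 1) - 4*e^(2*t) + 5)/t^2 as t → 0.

-15/2

Substitution gives 0/0; apply L'Hôpital's rule 2 times.
After differentiating numerator and denominator 2 times the quotient is (-16*e^(2*t) + (2*t + 1)^(-3/2))/(2); at t = 0 this is -15/2.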